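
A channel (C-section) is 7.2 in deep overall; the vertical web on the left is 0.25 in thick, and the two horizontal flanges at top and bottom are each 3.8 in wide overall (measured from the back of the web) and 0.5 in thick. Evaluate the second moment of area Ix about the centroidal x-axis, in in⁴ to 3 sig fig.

Ix ≈ 47.7 in⁴

Break the section into simple shapes (no overlaps), measuring from the bottom-left corner of the bounding box.
Web: 0.25 × 7.2, A = 1.8 in², y = 3.6 in, Ī = 7.776 in⁴.
Top flange (beyond web): 3.55 × 0.5, A = 1.775 in², y = 6.95 in, Ī = 0.036979 in⁴.
Bottom flange (beyond web): 3.55 × 0.5, A = 1.775 in², y = 0.25 in, Ī = 0.036979 in⁴.
By symmetry the centroid is at mid-height, ȳ = 3.6 in.
Transfer each piece to the centroidal x-axis using Ī + A·d² with d = y − 3.6:
  web: d = 0 in → contributes +7.776 in⁴
  top flange (beyond web): d = 3.35 in → contributes +19.957 in⁴
  bottom flange (beyond web): d = -3.35 in → contributes +19.957 in⁴
Total I = 47.69 in⁴.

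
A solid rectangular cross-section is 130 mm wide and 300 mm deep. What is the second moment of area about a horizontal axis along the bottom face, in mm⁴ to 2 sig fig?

The section: 130 × 300, A = 39 000 mm², y = 150 mm, Ī = 292 500 000 mm⁴.
Transfer it to the bottom edge using Ī + A·d² with d = y − 0:
  the section: d = 150 mm → contributes +1 170 000 000 mm⁴
Total I = 1 170 000 000 mm⁴.

I_base ≈ 1.2 × 10⁹ mm⁴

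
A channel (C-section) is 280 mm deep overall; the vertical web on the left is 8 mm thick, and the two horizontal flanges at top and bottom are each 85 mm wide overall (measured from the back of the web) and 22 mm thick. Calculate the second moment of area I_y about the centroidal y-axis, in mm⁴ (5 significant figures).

Break the section into simple shapes (no overlaps), measuring from the bottom-left corner of the bounding box.
Web: 8 × 280, A = 2 240 mm², x = 4 mm, Ī = 11946.67 mm⁴.
Top flange (beyond web): 77 × 22, A = 1 694 mm², x = 46.5 mm, Ī = 836977.2 mm⁴.
Bottom flange (beyond web): 77 × 22, A = 1 694 mm², x = 46.5 mm, Ī = 836977.2 mm⁴.
Centroid: x̄ = ΣA·x / ΣA = 29.58458 mm.
Transfer each piece to the centroidal y-axis using Ī + A·d² with d = x − 29.58458:
  web: d = -25.58458 mm → contributes +1 478 185 mm⁴
  top flange (beyond web): d = 16.91542 mm → contributes +1 321 684 mm⁴
  bottom flange (beyond web): d = 16.91542 mm → contributes +1 321 684 mm⁴
Total I = 4 121 553 mm⁴.

I_y ≈ 4.1216 × 10⁶ mm⁴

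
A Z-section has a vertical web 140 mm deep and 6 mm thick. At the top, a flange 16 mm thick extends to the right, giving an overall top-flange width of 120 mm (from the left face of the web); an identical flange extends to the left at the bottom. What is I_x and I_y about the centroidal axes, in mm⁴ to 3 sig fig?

Break the section into simple shapes (no overlaps), measuring from the bottom-left corner of the bounding box.
Web: 6 × 140, A = 840 mm², y = 70 mm, Ī = 1 372 000 mm⁴.
Top flange (beyond web): 114 × 16, A = 1 824 mm², y = 132 mm, Ī = 38 912 mm⁴.
Bottom flange (beyond web): 114 × 16, A = 1 824 mm², y = 8 mm, Ī = 38 912 mm⁴.
Centroid: ȳ = ΣA·y / ΣA = 70 mm.
Transfer each piece to the centroidal x-axis using Ī + A·d² with d = y − 70:
  web: d = 0 mm → contributes +1 372 000 mm⁴
  top flange (beyond web): d = 62 mm → contributes +7 050 368 mm⁴
  bottom flange (beyond web): d = -62 mm → contributes +7 050 368 mm⁴
Total I = 15 472 736 mm⁴.
For the y-axis: x̄ = 117 mm.
Repeating about the centroidal y-axis gives I_y = 17 086 104 mm⁴.

I_x ≈ 1.55 × 10⁷ mm⁴, I_y ≈ 1.71 × 10⁷ mm⁴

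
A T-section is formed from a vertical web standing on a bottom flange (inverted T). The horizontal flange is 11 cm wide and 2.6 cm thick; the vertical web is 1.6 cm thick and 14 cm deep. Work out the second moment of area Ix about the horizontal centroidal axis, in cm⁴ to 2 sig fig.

Ix ≈ 1200 cm⁴

Split into non-overlapping primitives; take the origin at the lower-left of the bounding box.
Flange: 11 × 2.6, A = 28.6 cm², y = 1.3 cm, Ī = 16.11 cm⁴.
Web: 1.6 × 14, A = 22.4 cm², y = 9.6 cm, Ī = 365.9 cm⁴.
Centroid: ȳ = ΣA·y / ΣA = 4.945 cm.
Transfer each piece to the horizontal centroidal axis using Ī + A·d² with d = y − 4.945:
  flange: d = -3.645 cm → contributes +396.2 cm⁴
  web: d = 4.655 cm → contributes +851.2 cm⁴
Total I = 1 247 cm⁴.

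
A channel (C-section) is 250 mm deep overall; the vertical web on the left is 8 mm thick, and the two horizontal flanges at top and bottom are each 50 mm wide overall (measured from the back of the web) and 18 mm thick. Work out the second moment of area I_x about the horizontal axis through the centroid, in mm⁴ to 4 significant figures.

Split into non-overlapping primitives; take the origin at the lower-left of the bounding box.
Web: 8 × 250, A = 2 000 mm², y = 125 mm, Ī = 10 416 667 mm⁴.
Top flange (beyond web): 42 × 18, A = 756 mm², y = 241 mm, Ī = 20 412 mm⁴.
Bottom flange (beyond web): 42 × 18, A = 756 mm², y = 9 mm, Ī = 20 412 mm⁴.
By symmetry the centroid is at mid-height, ȳ = 125 mm.
Transfer each piece to the horizontal axis through the centroid using Ī + A·d² with d = y − 125:
  web: d = 0 mm → contributes +10 416 667 mm⁴
  top flange (beyond web): d = 116 mm → contributes +10 193 148 mm⁴
  bottom flange (beyond web): d = -116 mm → contributes +10 193 148 mm⁴
Total I = 30 802 963 mm⁴.

I_x ≈ 3.080 × 10⁷ mm⁴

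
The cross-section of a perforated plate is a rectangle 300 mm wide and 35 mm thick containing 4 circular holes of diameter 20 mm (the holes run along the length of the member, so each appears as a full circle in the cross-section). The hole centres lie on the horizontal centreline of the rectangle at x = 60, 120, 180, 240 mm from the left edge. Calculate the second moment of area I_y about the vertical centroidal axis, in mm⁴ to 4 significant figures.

Decompose the section into non-overlapping parts with the origin at the bottom-left of its bounding rectangle.
Plate: 300 × 35, A = 10 500 mm², x = 150 mm, Ī = 78 750 000 mm⁴.
Hole 1 (subtracted): ⌀20, A = 314.159 mm², x = 60 mm, Ī = 7853.98 mm⁴.
Hole 2 (subtracted): ⌀20, A = 314.159 mm², x = 120 mm, Ī = 7853.98 mm⁴.
Hole 3 (subtracted): ⌀20, A = 314.159 mm², x = 180 mm, Ī = 7853.98 mm⁴.
Hole 4 (subtracted): ⌀20, A = 314.159 mm², x = 240 mm, Ī = 7853.98 mm⁴.
By symmetry the centroid is at mid-width, x̄ = 150 mm.
Transfer each piece to the vertical centroidal axis using Ī + A·d² with d = x − 150:
  plate: d = 0 mm → contributes +78 750 000 mm⁴
  hole 1: d = -90 mm → contributes −2 552 544 mm⁴
  hole 2: d = -30 mm → contributes −290 597 mm⁴
  hole 3: d = 30 mm → contributes −290 597 mm⁴
  hole 4: d = 90 mm → contributes −2 552 544 mm⁴
Total I = 73 063 717 mm⁴.

I_y ≈ 7.306 × 10⁷ mm⁴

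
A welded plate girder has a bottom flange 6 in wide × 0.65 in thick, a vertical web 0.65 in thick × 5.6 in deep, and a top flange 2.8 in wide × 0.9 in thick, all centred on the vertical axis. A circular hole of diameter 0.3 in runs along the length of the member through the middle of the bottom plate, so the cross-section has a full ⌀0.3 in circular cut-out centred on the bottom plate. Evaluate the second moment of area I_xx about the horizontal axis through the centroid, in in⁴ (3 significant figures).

I_xx ≈ 72.4 in⁴

Break the section into simple shapes (no overlaps), measuring from the bottom-left corner of the bounding box.
Bottom plate: 6 × 0.65, A = 3.9 in², y = 0.325 in, Ī = 0.13731 in⁴.
Web plate: 0.65 × 5.6, A = 3.64 in², y = 3.45 in, Ī = 9.5125 in⁴.
Top plate: 2.8 × 0.9, A = 2.52 in², y = 6.7 in, Ī = 0.1701 in⁴.
Hole (subtracted): ⌀0.3, A = 0.070686 in², y = 0.325 in, Ī = 0.00039761 in⁴.
Centroid: ȳ = ΣA·y / ΣA = 3.0719 in.
Transfer each piece to the horizontal axis through the centroid using Ī + A·d² with d = y − 3.0719:
  bottom plate: d = -2.7469 in → contributes +29.565 in⁴
  web plate: d = 0.37806 in → contributes +10.033 in⁴
  top plate: d = 3.6281 in → contributes +33.34 in⁴
  hole: d = -2.7469 in → contributes −0.53377 in⁴
Total I = 72.405 in⁴.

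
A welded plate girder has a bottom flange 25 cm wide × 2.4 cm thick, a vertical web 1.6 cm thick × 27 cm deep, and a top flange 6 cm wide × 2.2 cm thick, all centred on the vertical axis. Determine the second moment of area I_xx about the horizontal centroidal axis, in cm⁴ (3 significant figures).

Break the section into simple shapes (no overlaps), measuring from the bottom-left corner of the bounding box.
Bottom plate: 25 × 2.4, A = 60 cm², y = 1.2 cm, Ī = 28.8 cm⁴.
Web plate: 1.6 × 27, A = 43.2 cm², y = 15.9 cm, Ī = 2624.4 cm⁴.
Top plate: 6 × 2.2, A = 13.2 cm², y = 30.5 cm, Ī = 5.324 cm⁴.
Centroid: ȳ = ΣA·y / ΣA = 9.9784 cm.
Transfer each piece to the horizontal centroidal axis using Ī + A·d² with d = y − 9.9784:
  bottom plate: d = -8.7784 cm → contributes +4652.4 cm⁴
  web plate: d = 5.9216 cm → contributes +4139.2 cm⁴
  top plate: d = 20.522 cm → contributes +5564.3 cm⁴
Total I = 14 356 cm⁴.

I_xx ≈ 1.44 × 10⁴ cm⁴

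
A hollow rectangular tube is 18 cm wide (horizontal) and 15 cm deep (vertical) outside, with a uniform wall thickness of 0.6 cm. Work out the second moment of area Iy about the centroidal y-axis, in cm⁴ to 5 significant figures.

Split into non-overlapping primitives; take the origin at the lower-left of the bounding box.
Outer rectangle: 18 × 15, A = 270 cm², x = 9 cm, Ī = 7 290 cm⁴.
Inner void (subtracted): 16.8 × 13.8, A = 231.84 cm², x = 9 cm, Ī = 5452.877 cm⁴.
By symmetry the centroid is at mid-width, x̄ = 9 cm.
All pieces are centred on the centroidal y-axis, so I = ΣĪ (holes subtracted) = 1837.123 cm⁴.

Iy ≈ 1837.1 cm⁴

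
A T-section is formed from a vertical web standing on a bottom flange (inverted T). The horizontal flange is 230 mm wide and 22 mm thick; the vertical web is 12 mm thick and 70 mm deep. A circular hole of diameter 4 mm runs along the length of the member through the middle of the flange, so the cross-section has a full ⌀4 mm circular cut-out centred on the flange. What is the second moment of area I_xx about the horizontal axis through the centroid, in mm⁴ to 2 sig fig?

I_xx ≈ 2.1 × 10⁶ mm⁴

Treat the section as a set of non-overlapping primitives; coordinates are from the bounding-box lower-left.
Flange: 230 × 22, A = 5 060 mm², y = 11 mm, Ī = 204 087 mm⁴.
Web: 12 × 70, A = 840 mm², y = 57 mm, Ī = 343 000 mm⁴.
Hole (subtracted): ⌀4, A = 12.57 mm², y = 11 mm, Ī = 12.57 mm⁴.
Centroid: ȳ = ΣA·y / ΣA = 17.56 mm.
Transfer each piece to the horizontal axis through the centroid using Ī + A·d² with d = y − 17.56:
  flange: d = -6.563 mm → contributes +422 045 mm⁴
  web: d = 39.44 mm → contributes +1 649 424 mm⁴
  hole: d = -6.563 mm → contributes −553.9 mm⁴
Total I = 2 070 915 mm⁴.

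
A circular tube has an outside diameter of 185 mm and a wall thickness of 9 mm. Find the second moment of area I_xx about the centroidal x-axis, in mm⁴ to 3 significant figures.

Break the section into simple shapes (no overlaps), measuring from the bottom-left corner of the bounding box.
Outer circle: ⌀185, A = 26 880 mm², y = 92.5 mm, Ī = 57 498 539 mm⁴.
Bore (subtracted): ⌀167, A = 21 904 mm², y = 92.5 mm, Ī = 38 179 988 mm⁴.
By symmetry the centroid is at mid-height, ȳ = 92.5 mm.
All pieces are centred on the centroidal x-axis, so I = ΣĪ (holes subtracted) = 19 318 552 mm⁴.

I_xx ≈ 1.93 × 10⁷ mm⁴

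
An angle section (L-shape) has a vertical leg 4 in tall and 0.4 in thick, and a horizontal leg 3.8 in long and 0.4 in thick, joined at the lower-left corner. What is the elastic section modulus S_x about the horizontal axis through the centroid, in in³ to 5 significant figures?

S_x ≈ 1.6036 in³

Decompose the section into non-overlapping parts with the origin at the bottom-left of its bounding rectangle.
Vertical leg: 0.4 × 4, A = 1.6 in², y = 2 in, Ī = 2.133333 in⁴.
Horizontal leg (remainder): 3.4 × 0.4, A = 1.36 in², y = 0.2 in, Ī = 0.01813333 in⁴.
Centroid: ȳ = ΣA·y / ΣA = 1.172973 in.
Transfer each piece to the horizontal axis through the centroid using Ī + A·d² with d = y − 1.172973:
  vertical leg: d = 0.827027 in → contributes +3.227691 in⁴
  horizontal leg (remainder): d = -0.972973 in → contributes +1.305613 in⁴
Total I = 4.533305 in⁴.
Extreme fibre distance c = 2.827027 in; S = I/c = 1.603559 in³.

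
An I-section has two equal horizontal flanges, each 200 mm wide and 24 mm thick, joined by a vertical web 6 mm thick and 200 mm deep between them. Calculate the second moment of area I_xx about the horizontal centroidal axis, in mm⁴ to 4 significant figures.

Split into non-overlapping primitives; take the origin at the lower-left of the bounding box.
Bottom flange: 200 × 24, A = 4 800 mm², y = 12 mm, Ī = 230 400 mm⁴.
Web: 6 × 200, A = 1 200 mm², y = 124 mm, Ī = 4 000 000 mm⁴.
Top flange: 200 × 24, A = 4 800 mm², y = 236 mm, Ī = 230 400 mm⁴.
By symmetry the centroid is at mid-height, ȳ = 124 mm.
Transfer each piece to the horizontal centroidal axis using Ī + A·d² with d = y − 124:
  bottom flange: d = -112 mm → contributes +60 441 600 mm⁴
  web: d = 0 mm → contributes +4 000 000 mm⁴
  top flange: d = 112 mm → contributes +60 441 600 mm⁴
Total I = 124 883 200 mm⁴.

I_xx ≈ 1.249 × 10⁸ mm⁴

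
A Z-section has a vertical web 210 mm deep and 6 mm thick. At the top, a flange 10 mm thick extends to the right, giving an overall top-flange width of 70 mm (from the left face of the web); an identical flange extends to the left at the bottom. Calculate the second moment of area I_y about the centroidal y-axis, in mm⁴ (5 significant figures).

Break the section into simple shapes (no overlaps), measuring from the bottom-left corner of the bounding box.
Web: 6 × 210, A = 1 260 mm², x = 67 mm, Ī = 3 780 mm⁴.
Top flange (beyond web): 64 × 10, A = 640 mm², x = 102 mm, Ī = 218453.3 mm⁴.
Bottom flange (beyond web): 64 × 10, A = 640 mm², x = 32 mm, Ī = 218453.3 mm⁴.
Centroid: x̄ = ΣA·x / ΣA = 67 mm.
Transfer each piece to the centroidal y-axis using Ī + A·d² with d = x − 67:
  web: d = 0 mm → contributes +3 780 mm⁴
  top flange (beyond web): d = 35 mm → contributes +1 002 453 mm⁴
  bottom flange (beyond web): d = -35 mm → contributes +1 002 453 mm⁴
Total I = 2 008 687 mm⁴.

I_y ≈ 2.0087 × 10⁶ mm⁴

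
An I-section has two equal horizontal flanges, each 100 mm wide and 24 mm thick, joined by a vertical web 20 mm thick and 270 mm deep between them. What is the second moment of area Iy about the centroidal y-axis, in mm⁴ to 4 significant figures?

Iy ≈ 4.180 × 10⁶ mm⁴

Decompose the section into non-overlapping parts with the origin at the bottom-left of its bounding rectangle.
Bottom flange: 100 × 24, A = 2 400 mm², x = 50 mm, Ī = 2 000 000 mm⁴.
Web: 20 × 270, A = 5 400 mm², x = 50 mm, Ī = 180 000 mm⁴.
Top flange: 100 × 24, A = 2 400 mm², x = 50 mm, Ī = 2 000 000 mm⁴.
By symmetry the centroid is at mid-width, x̄ = 50 mm.
All pieces are centred on the centroidal y-axis, so I = ΣĪ = 4 180 000 mm⁴.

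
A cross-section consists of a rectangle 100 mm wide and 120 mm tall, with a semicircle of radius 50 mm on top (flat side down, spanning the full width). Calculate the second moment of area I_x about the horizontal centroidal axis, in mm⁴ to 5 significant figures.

I_x ≈ 3.4604 × 10⁷ mm⁴

Split into non-overlapping primitives; take the origin at the lower-left of the bounding box.
Rectangular body: 100 × 120, A = 12 000 mm², y = 60 mm, Ī = 14 400 000 mm⁴.
Semicircular cap: semicircle r = 50, A = 3926.991 mm², y = 141.2207 mm, Ī = 685 981 mm⁴.
Centroid: ȳ = ΣA·y / ΣA = 80.02593 mm.
Transfer each piece to the horizontal centroidal axis using Ī + A·d² with d = y − 80.02593:
  rectangular body: d = -20.02593 mm → contributes +19 212 454 mm⁴
  semicircular cap: d = 61.19473 mm → contributes +15 391 757 mm⁴
Total I = 34 604 211 mm⁴.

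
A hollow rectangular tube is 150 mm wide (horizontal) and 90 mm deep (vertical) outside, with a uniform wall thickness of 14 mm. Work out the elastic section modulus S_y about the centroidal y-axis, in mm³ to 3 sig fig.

Split into non-overlapping primitives; take the origin at the lower-left of the bounding box.
Outer rectangle: 150 × 90, A = 13 500 mm², x = 75 mm, Ī = 25 312 500 mm⁴.
Inner void (subtracted): 122 × 62, A = 7 564 mm², x = 75 mm, Ī = 9 381 881 mm⁴.
By symmetry the centroid is at mid-width, x̄ = 75 mm.
All pieces are centred on the centroidal y-axis, so I = ΣĪ (holes subtracted) = 15 930 619 mm⁴.
Extreme fibre distance c = 75 mm; S = I/c = 212 408 mm³.

S_y ≈ 2.12 × 10⁵ mm³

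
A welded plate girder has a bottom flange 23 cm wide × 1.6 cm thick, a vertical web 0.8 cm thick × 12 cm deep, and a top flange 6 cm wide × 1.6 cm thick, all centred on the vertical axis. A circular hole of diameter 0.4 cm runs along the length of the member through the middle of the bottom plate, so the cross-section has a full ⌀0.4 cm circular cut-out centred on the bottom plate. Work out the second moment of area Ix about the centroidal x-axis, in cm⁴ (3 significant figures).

Ix ≈ 1660 cm⁴

Split into non-overlapping primitives; take the origin at the lower-left of the bounding box.
Bottom plate: 23 × 1.6, A = 36.8 cm², y = 0.8 cm, Ī = 7.8507 cm⁴.
Web plate: 0.8 × 12, A = 9.6 cm², y = 7.6 cm, Ī = 115.2 cm⁴.
Top plate: 6 × 1.6, A = 9.6 cm², y = 14.4 cm, Ī = 2.048 cm⁴.
Hole (subtracted): ⌀0.4, A = 0.12566 cm², y = 0.8 cm, Ī = 0.0012566 cm⁴.
Centroid: ȳ = ΣA·y / ΣA = 4.305 cm.
Transfer each piece to the centroidal x-axis using Ī + A·d² with d = y − 4.305:
  bottom plate: d = -3.505 cm → contributes +459.94 cm⁴
  web plate: d = 3.295 cm → contributes +219.43 cm⁴
  top plate: d = 10.095 cm → contributes +980.37 cm⁴
  hole: d = -3.505 cm → contributes −1.545 cm⁴
Total I = 1658.2 cm⁴.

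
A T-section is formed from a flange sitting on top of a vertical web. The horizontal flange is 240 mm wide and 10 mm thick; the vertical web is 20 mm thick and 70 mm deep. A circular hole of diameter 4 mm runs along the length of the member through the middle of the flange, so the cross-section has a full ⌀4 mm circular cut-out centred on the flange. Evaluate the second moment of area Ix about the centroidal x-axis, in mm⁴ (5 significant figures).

Decompose the section into non-overlapping parts with the origin at the bottom-left of its bounding rectangle.
Flange: 240 × 10, A = 2 400 mm², y = 75 mm, Ī = 20 000 mm⁴.
Web: 20 × 70, A = 1 400 mm², y = 35 mm, Ī = 571666.7 mm⁴.
Hole (subtracted): ⌀4, A = 12.56637 mm², y = 75 mm, Ī = 12.56637 mm⁴.
Centroid: ȳ = ΣA·y / ΣA = 60.21426 mm.
Transfer each piece to the centroidal x-axis using Ī + A·d² with d = y − 60.21426:
  flange: d = 14.78574 mm → contributes +544683.3 mm⁴
  web: d = -25.21426 mm → contributes +1 461 729 mm⁴
  hole: d = 14.78574 mm → contributes −2759.802 mm⁴
Total I = 2 003 653 mm⁴.

Ix ≈ 2.0037 × 10⁶ mm⁴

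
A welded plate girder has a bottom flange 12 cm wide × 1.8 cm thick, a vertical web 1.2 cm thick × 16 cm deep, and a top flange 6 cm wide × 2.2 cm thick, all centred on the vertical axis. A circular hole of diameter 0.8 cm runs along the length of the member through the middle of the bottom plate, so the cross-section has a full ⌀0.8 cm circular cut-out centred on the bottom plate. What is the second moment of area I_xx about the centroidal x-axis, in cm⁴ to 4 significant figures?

I_xx ≈ 3099 cm⁴

Break the section into simple shapes (no overlaps), measuring from the bottom-left corner of the bounding box.
Bottom plate: 12 × 1.8, A = 21.6 cm², y = 0.9 cm, Ī = 5.832 cm⁴.
Web plate: 1.2 × 16, A = 19.2 cm², y = 9.8 cm, Ī = 409.6 cm⁴.
Top plate: 6 × 2.2, A = 13.2 cm², y = 18.9 cm, Ī = 5.324 cm⁴.
Hole (subtracted): ⌀0.8, A = 0.502655 cm², y = 0.9 cm, Ī = 0.0201062 cm⁴.
Centroid: ȳ = ΣA·y / ΣA = 8.53552 cm.
Transfer each piece to the centroidal x-axis using Ī + A·d² with d = y − 8.53552:
  bottom plate: d = -7.63552 cm → contributes +1265.14 cm⁴
  web plate: d = 1.26448 cm → contributes +440.299 cm⁴
  top plate: d = 10.3645 cm → contributes +1423.3 cm⁴
  hole: d = -7.63552 cm → contributes −29.3255 cm⁴
Total I = 3099.41 cm⁴.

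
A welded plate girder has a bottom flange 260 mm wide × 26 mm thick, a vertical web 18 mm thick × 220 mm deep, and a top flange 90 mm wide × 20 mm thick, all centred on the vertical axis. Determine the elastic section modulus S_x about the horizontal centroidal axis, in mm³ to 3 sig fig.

Split into non-overlapping primitives; take the origin at the lower-left of the bounding box.
Bottom plate: 260 × 26, A = 6 760 mm², y = 13 mm, Ī = 380 813 mm⁴.
Web plate: 18 × 220, A = 3 960 mm², y = 136 mm, Ī = 15 972 000 mm⁴.
Top plate: 90 × 20, A = 1 800 mm², y = 256 mm, Ī = 60 000 mm⁴.
Centroid: ȳ = ΣA·y / ΣA = 86.84 mm.
Transfer each piece to the horizontal centroidal axis using Ī + A·d² with d = y − 86.84:
  bottom plate: d = -73.84 mm → contributes +37 238 925 mm⁴
  web plate: d = 49.16 mm → contributes +25 542 055 mm⁴
  top plate: d = 169.16 mm → contributes +51 567 034 mm⁴
Total I = 114 348 014 mm⁴.
Extreme fibre distance c = 179.16 mm; S = I/c = 638 246 mm³.

S_x ≈ 6.38 × 10⁵ mm³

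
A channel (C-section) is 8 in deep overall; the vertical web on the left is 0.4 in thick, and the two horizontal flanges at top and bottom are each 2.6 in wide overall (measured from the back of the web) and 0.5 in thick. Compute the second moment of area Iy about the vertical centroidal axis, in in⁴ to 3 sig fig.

Iy ≈ 3.13 in⁴

Decompose the section into non-overlapping parts with the origin at the bottom-left of its bounding rectangle.
Web: 0.4 × 8, A = 3.2 in², x = 0.2 in, Ī = 0.042667 in⁴.
Top flange (beyond web): 2.2 × 0.5, A = 1.1 in², x = 1.5 in, Ī = 0.44367 in⁴.
Bottom flange (beyond web): 2.2 × 0.5, A = 1.1 in², x = 1.5 in, Ī = 0.44367 in⁴.
Centroid: x̄ = ΣA·x / ΣA = 0.72963 in.
Transfer each piece to the vertical centroidal axis using Ī + A·d² with d = x − 0.72963:
  web: d = -0.52963 in → contributes +0.94029 in⁴
  top flange (beyond web): d = 0.77037 in → contributes +1.0965 in⁴
  bottom flange (beyond web): d = 0.77037 in → contributes +1.0965 in⁴
Total I = 3.1333 in⁴.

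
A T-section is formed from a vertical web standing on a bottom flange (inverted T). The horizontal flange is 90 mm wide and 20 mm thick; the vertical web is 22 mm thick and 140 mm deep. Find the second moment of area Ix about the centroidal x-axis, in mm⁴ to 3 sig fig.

Ix ≈ 1.24 × 10⁷ mm⁴

Split into non-overlapping primitives; take the origin at the lower-left of the bounding box.
Flange: 90 × 20, A = 1 800 mm², y = 10 mm, Ī = 60 000 mm⁴.
Web: 22 × 140, A = 3 080 mm², y = 90 mm, Ī = 5 030 667 mm⁴.
Centroid: ȳ = ΣA·y / ΣA = 60.492 mm.
Transfer each piece to the centroidal x-axis using Ī + A·d² with d = y − 60.492:
  flange: d = -50.492 mm → contributes +4 648 960 mm⁴
  web: d = 29.508 mm → contributes +7 712 526 mm⁴
Total I = 12 361 486 mm⁴.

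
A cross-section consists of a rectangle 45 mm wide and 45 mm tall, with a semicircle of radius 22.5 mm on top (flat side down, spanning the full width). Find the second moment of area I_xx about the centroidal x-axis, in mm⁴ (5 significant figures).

Split into non-overlapping primitives; take the origin at the lower-left of the bounding box.
Rectangular body: 45 × 45, A = 2 025 mm², y = 22.5 mm, Ī = 341718.8 mm⁴.
Semicircular cap: semicircle r = 22.5, A = 795.2156 mm², y = 54.5493 mm, Ī = 28129.51 mm⁴.
Centroid: ȳ = ΣA·y / ΣA = 31.53693 mm.
Transfer each piece to the centroidal x-axis using Ī + A·d² with d = y − 31.53693:
  rectangular body: d = -9.036934 mm → contributes +507092.7 mm⁴
  semicircular cap: d = 23.01236 mm → contributes +449250.9 mm⁴
Total I = 956343.7 mm⁴.

I_xx ≈ 9.5634 × 10⁵ mm⁴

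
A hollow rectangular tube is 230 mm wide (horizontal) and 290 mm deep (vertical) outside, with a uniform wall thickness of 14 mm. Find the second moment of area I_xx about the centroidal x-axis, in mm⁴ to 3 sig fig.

I_xx ≈ 1.65 × 10⁸ mm⁴

Split into non-overlapping primitives; take the origin at the lower-left of the bounding box.
Outer rectangle: 230 × 290, A = 66 700 mm², y = 145 mm, Ī = 467 455 833 mm⁴.
Inner void (subtracted): 202 × 262, A = 52 924 mm², y = 145 mm, Ī = 302 742 921 mm⁴.
By symmetry the centroid is at mid-height, ȳ = 145 mm.
All pieces are centred on the centroidal x-axis, so I = ΣĪ (holes subtracted) = 164 712 912 mm⁴.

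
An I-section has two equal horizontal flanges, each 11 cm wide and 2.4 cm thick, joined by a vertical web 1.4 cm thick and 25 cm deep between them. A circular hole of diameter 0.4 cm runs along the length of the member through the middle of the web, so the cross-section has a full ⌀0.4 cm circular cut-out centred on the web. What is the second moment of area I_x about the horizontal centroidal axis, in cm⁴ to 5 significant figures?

I_x ≈ 1.1758 × 10⁴ cm⁴

Break the section into simple shapes (no overlaps), measuring from the bottom-left corner of the bounding box.
Bottom flange: 11 × 2.4, A = 26.4 cm², y = 1.2 cm, Ī = 12.672 cm⁴.
Web: 1.4 × 25, A = 35 cm², y = 14.9 cm, Ī = 1822.917 cm⁴.
Top flange: 11 × 2.4, A = 26.4 cm², y = 28.6 cm, Ī = 12.672 cm⁴.
Hole (subtracted): ⌀0.4, A = 0.1256637 cm², y = 14.9 cm, Ī = 0.001256637 cm⁴.
By symmetry the centroid is at mid-height, ȳ = 14.9 cm.
Transfer each piece to the horizontal centroidal axis using Ī + A·d² with d = y − 14.9:
  bottom flange: d = -13.7 cm → contributes +4967.688 cm⁴
  web: d = 0 cm → contributes +1822.917 cm⁴
  top flange: d = 13.7 cm → contributes +4967.688 cm⁴
  hole: d = 0 cm → contributes −0.001256637 cm⁴
Total I = 11758.29 cm⁴.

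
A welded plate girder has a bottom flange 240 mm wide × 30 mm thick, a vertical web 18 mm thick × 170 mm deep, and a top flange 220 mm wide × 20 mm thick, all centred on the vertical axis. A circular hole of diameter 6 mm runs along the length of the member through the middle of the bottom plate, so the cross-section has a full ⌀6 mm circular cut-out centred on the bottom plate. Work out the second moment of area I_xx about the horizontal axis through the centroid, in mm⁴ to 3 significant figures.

Treat the section as a set of non-overlapping primitives; coordinates are from the bounding-box lower-left.
Bottom plate: 240 × 30, A = 7 200 mm², y = 15 mm, Ī = 540 000 mm⁴.
Web plate: 18 × 170, A = 3 060 mm², y = 115 mm, Ī = 7 369 500 mm⁴.
Top plate: 220 × 20, A = 4 400 mm², y = 210 mm, Ī = 146 667 mm⁴.
Hole (subtracted): ⌀6, A = 28.274 mm², y = 15 mm, Ī = 63.617 mm⁴.
Centroid: ȳ = ΣA·y / ΣA = 94.553 mm.
Transfer each piece to the horizontal axis through the centroid using Ī + A·d² with d = y − 94.553:
  bottom plate: d = -79.553 mm → contributes +46 106 677 mm⁴
  web plate: d = 20.447 mm → contributes +8 648 804 mm⁴
  top plate: d = 115.45 mm → contributes +58 789 748 mm⁴
  hole: d = -79.553 mm → contributes −179 004 mm⁴
Total I = 113 366 226 mm⁴.

I_xx ≈ 1.13 × 10⁸ mm⁴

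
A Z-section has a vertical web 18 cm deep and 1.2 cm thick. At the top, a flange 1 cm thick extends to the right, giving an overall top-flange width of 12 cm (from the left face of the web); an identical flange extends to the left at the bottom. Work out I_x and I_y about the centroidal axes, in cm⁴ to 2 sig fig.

Decompose the section into non-overlapping parts with the origin at the bottom-left of its bounding rectangle.
Web: 1.2 × 18, A = 21.6 cm², y = 9 cm, Ī = 583.2 cm⁴.
Top flange (beyond web): 10.8 × 1, A = 10.8 cm², y = 17.5 cm, Ī = 0.9 cm⁴.
Bottom flange (beyond web): 10.8 × 1, A = 10.8 cm², y = 0.5 cm, Ī = 0.9 cm⁴.
Centroid: ȳ = ΣA·y / ΣA = 9 cm.
Transfer each piece to the centroidal x-axis using Ī + A·d² with d = y − 9:
  web: d = 0 cm → contributes +583.2 cm⁴
  top flange (beyond web): d = 8.5 cm → contributes +781.2 cm⁴
  bottom flange (beyond web): d = -8.5 cm → contributes +781.2 cm⁴
Total I = 2 146 cm⁴.
For the y-axis: x̄ = 11.4 cm.
Repeating about the centroidal y-axis gives I_y = 990.1 cm⁴.

I_x ≈ 2100 cm⁴, I_y ≈ 990 cm⁴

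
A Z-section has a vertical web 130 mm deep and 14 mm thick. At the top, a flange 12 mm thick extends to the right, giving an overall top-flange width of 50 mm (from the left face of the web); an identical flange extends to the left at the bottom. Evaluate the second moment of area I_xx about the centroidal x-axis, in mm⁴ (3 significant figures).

Decompose the section into non-overlapping parts with the origin at the bottom-left of its bounding rectangle.
Web: 14 × 130, A = 1 820 mm², y = 65 mm, Ī = 2 563 167 mm⁴.
Top flange (beyond web): 36 × 12, A = 432 mm², y = 124 mm, Ī = 5 184 mm⁴.
Bottom flange (beyond web): 36 × 12, A = 432 mm², y = 6 mm, Ī = 5 184 mm⁴.
Centroid: ȳ = ΣA·y / ΣA = 65 mm.
Transfer each piece to the centroidal x-axis using Ī + A·d² with d = y − 65:
  web: d = 0 mm → contributes +2 563 167 mm⁴
  top flange (beyond web): d = 59 mm → contributes +1 508 976 mm⁴
  bottom flange (beyond web): d = -59 mm → contributes +1 508 976 mm⁴
Total I = 5 581 119 mm⁴.

I_xx ≈ 5.58 × 10⁶ mm⁴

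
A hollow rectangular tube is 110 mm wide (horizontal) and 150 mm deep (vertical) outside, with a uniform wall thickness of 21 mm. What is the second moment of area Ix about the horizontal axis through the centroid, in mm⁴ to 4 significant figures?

Break the section into simple shapes (no overlaps), measuring from the bottom-left corner of the bounding box.
Outer rectangle: 110 × 150, A = 16 500 mm², y = 75 mm, Ī = 30 937 500 mm⁴.
Inner void (subtracted): 68 × 108, A = 7 344 mm², y = 75 mm, Ī = 7 138 368 mm⁴.
By symmetry the centroid is at mid-height, ȳ = 75 mm.
All pieces are centred on the horizontal axis through the centroid, so I = ΣĪ (holes subtracted) = 23 799 132 mm⁴.

Ix ≈ 2.380 × 10⁷ mm⁴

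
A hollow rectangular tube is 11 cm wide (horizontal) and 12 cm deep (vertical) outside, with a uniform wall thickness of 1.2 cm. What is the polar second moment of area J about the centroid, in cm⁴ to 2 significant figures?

J ≈ 1800 cm⁴

Treat the section as a set of non-overlapping primitives; coordinates are from the bounding-box lower-left.
Outer rectangle: 11 × 12, A = 132 cm², y = 6 cm, Ī = 1 584 cm⁴.
Inner void (subtracted): 8.6 × 9.6, A = 82.56 cm², y = 6 cm, Ī = 634.1 cm⁴.
By symmetry the centroid is at mid-height, ȳ = 6 cm.
All pieces are centred on the centroidal x-axis, so I = ΣĪ (holes subtracted) = 949.9 cm⁴.
Repeating about the centroidal y-axis gives I_y = 822.2 cm⁴.
Polar second moment: J = I_x + I_y = 1 772 cm⁴.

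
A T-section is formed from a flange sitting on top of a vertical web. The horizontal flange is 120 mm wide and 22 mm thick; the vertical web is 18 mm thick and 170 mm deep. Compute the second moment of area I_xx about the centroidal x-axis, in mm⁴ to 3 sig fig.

I_xx ≈ 2.05 × 10⁷ mm⁴

Break the section into simple shapes (no overlaps), measuring from the bottom-left corner of the bounding box.
Flange: 120 × 22, A = 2 640 mm², y = 181 mm, Ī = 106 480 mm⁴.
Web: 18 × 170, A = 3 060 mm², y = 85 mm, Ī = 7 369 500 mm⁴.
Centroid: ȳ = ΣA·y / ΣA = 129.46 mm.
Transfer each piece to the centroidal x-axis using Ī + A·d² with d = y − 129.46:
  flange: d = 51.537 mm → contributes +7 118 442 mm⁴
  web: d = -44.463 mm → contributes +13 419 036 mm⁴
Total I = 20 537 477 mm⁴.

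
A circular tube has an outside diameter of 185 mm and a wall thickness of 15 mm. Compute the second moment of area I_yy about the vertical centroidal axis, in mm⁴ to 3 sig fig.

Decompose the section into non-overlapping parts with the origin at the bottom-left of its bounding rectangle.
Outer circle: ⌀185, A = 26 880 mm², x = 92.5 mm, Ī = 57 498 539 mm⁴.
Bore (subtracted): ⌀155, A = 18 869 mm², x = 92.5 mm, Ī = 28 333 269 mm⁴.
By symmetry the centroid is at mid-width, x̄ = 92.5 mm.
All pieces are centred on the vertical centroidal axis, so I = ΣĪ (holes subtracted) = 29 165 270 mm⁴.

I_yy ≈ 2.92 × 10⁷ mm⁴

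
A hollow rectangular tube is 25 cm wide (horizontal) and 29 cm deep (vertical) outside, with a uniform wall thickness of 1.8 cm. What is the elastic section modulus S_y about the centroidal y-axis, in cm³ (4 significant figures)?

Decompose the section into non-overlapping parts with the origin at the bottom-left of its bounding rectangle.
Outer rectangle: 25 × 29, A = 725 cm², x = 12.5 cm, Ī = 37760.4 cm⁴.
Inner void (subtracted): 21.4 × 25.4, A = 543.56 cm², x = 12.5 cm, Ī = 20744.1 cm⁴.
By symmetry the centroid is at mid-width, x̄ = 12.5 cm.
All pieces are centred on the centroidal y-axis, so I = ΣĪ (holes subtracted) = 17016.4 cm⁴.
Extreme fibre distance c = 12.5 cm; S = I/c = 1361.31 cm³.

S_y ≈ 1361 cm³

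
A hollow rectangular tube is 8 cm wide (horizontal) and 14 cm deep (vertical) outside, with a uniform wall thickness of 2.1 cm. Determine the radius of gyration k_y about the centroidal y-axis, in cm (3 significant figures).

Split into non-overlapping primitives; take the origin at the lower-left of the bounding box.
Outer rectangle: 8 × 14, A = 112 cm², x = 4 cm, Ī = 597.33 cm⁴.
Inner void (subtracted): 3.8 × 9.8, A = 37.24 cm², x = 4 cm, Ī = 44.812 cm⁴.
By symmetry the centroid is at mid-width, x̄ = 4 cm.
All pieces are centred on the centroidal y-axis, so I = ΣĪ (holes subtracted) = 552.52 cm⁴.
Radius of gyration: k = √(I/A) = √(552.52 / 74.76) = 2.7186 cm.

k_y ≈ 2.72 cm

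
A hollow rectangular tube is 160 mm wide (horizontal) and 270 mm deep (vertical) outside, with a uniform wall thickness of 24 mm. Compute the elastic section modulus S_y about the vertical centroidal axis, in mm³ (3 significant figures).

Break the section into simple shapes (no overlaps), measuring from the bottom-left corner of the bounding box.
Outer rectangle: 160 × 270, A = 43 200 mm², x = 80 mm, Ī = 92 160 000 mm⁴.
Inner void (subtracted): 112 × 222, A = 24 864 mm², x = 80 mm, Ī = 25 991 168 mm⁴.
By symmetry the centroid is at mid-width, x̄ = 80 mm.
All pieces are centred on the vertical centroidal axis, so I = ΣĪ (holes subtracted) = 66 168 832 mm⁴.
Extreme fibre distance c = 80 mm; S = I/c = 827 110 mm³.

S_y ≈ 8.27 × 10⁵ mm³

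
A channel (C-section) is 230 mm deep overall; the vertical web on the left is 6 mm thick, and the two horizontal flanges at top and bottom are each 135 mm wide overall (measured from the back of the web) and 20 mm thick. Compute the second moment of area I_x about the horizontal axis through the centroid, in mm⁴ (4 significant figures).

Break the section into simple shapes (no overlaps), measuring from the bottom-left corner of the bounding box.
Web: 6 × 230, A = 1 380 mm², y = 115 mm, Ī = 6 083 500 mm⁴.
Top flange (beyond web): 129 × 20, A = 2 580 mm², y = 220 mm, Ī = 86 000 mm⁴.
Bottom flange (beyond web): 129 × 20, A = 2 580 mm², y = 10 mm, Ī = 86 000 mm⁴.
By symmetry the centroid is at mid-height, ȳ = 115 mm.
Transfer each piece to the horizontal axis through the centroid using Ī + A·d² with d = y − 115:
  web: d = 0 mm → contributes +6 083 500 mm⁴
  top flange (beyond web): d = 105 mm → contributes +28 530 500 mm⁴
  bottom flange (beyond web): d = -105 mm → contributes +28 530 500 mm⁴
Total I = 63 144 500 mm⁴.

I_x ≈ 6.314 × 10⁷ mm⁴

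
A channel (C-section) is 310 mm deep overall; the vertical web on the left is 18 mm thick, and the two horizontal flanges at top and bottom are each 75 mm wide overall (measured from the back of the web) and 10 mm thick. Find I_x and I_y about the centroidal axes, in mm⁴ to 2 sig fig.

I_x ≈ 7.0 × 10⁷ mm⁴, I_y ≈ 1.8 × 10⁶ mm⁴

Treat the section as a set of non-overlapping primitives; coordinates are from the bounding-box lower-left.
Web: 18 × 310, A = 5 580 mm², y = 155 mm, Ī = 44 686 500 mm⁴.
Top flange (beyond web): 57 × 10, A = 570 mm², y = 305 mm, Ī = 4 750 mm⁴.
Bottom flange (beyond web): 57 × 10, A = 570 mm², y = 5 mm, Ī = 4 750 mm⁴.
By symmetry the centroid is at mid-height, ȳ = 155 mm.
Transfer each piece to the centroidal x-axis using Ī + A·d² with d = y − 155:
  web: d = 0 mm → contributes +44 686 500 mm⁴
  top flange (beyond web): d = 150 mm → contributes +12 829 750 mm⁴
  bottom flange (beyond web): d = -150 mm → contributes +12 829 750 mm⁴
Total I = 70 346 000 mm⁴.
For the y-axis: x̄ = 15.36 mm.
Repeating about the centroidal y-axis gives I_y = 1 790 481 mm⁴.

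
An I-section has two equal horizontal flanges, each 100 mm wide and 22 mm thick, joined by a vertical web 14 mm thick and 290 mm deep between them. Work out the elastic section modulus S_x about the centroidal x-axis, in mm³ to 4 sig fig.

Treat the section as a set of non-overlapping primitives; coordinates are from the bounding-box lower-left.
Bottom flange: 100 × 22, A = 2 200 mm², y = 11 mm, Ī = 88733.3 mm⁴.
Web: 14 × 290, A = 4 060 mm², y = 167 mm, Ī = 28 453 833 mm⁴.
Top flange: 100 × 22, A = 2 200 mm², y = 323 mm, Ī = 88733.3 mm⁴.
By symmetry the centroid is at mid-height, ȳ = 167 mm.
Transfer each piece to the centroidal x-axis using Ī + A·d² with d = y − 167:
  bottom flange: d = -156 mm → contributes +53 627 933 mm⁴
  web: d = 0 mm → contributes +28 453 833 mm⁴
  top flange: d = 156 mm → contributes +53 627 933 mm⁴
Total I = 135 709 700 mm⁴.
Extreme fibre distance c = 167 mm; S = I/c = 812 633 mm³.

S_x ≈ 8.126 × 10⁵ mm³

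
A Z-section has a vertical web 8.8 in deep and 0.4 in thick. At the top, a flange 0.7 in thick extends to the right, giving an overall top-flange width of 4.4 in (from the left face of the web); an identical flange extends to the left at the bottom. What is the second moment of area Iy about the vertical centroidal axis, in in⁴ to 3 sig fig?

Treat the section as a set of non-overlapping primitives; coordinates are from the bounding-box lower-left.
Web: 0.4 × 8.8, A = 3.52 in², x = 4.2 in, Ī = 0.046933 in⁴.
Top flange (beyond web): 4 × 0.7, A = 2.8 in², x = 6.4 in, Ī = 3.7333 in⁴.
Bottom flange (beyond web): 4 × 0.7, A = 2.8 in², x = 2 in, Ī = 3.7333 in⁴.
Centroid: x̄ = ΣA·x / ΣA = 4.2 in.
Transfer each piece to the vertical centroidal axis using Ī + A·d² with d = x − 4.2:
  web: d = 0 in → contributes +0.046933 in⁴
  top flange (beyond web): d = 2.2 in → contributes +17.285 in⁴
  bottom flange (beyond web): d = -2.2 in → contributes +17.285 in⁴
Total I = 34.618 in⁴.

Iy ≈ 34.6 in⁴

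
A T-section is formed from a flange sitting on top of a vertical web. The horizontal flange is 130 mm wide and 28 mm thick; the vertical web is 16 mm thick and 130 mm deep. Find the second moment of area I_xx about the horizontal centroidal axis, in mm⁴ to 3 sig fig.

Break the section into simple shapes (no overlaps), measuring from the bottom-left corner of the bounding box.
Flange: 130 × 28, A = 3 640 mm², y = 144 mm, Ī = 237 813 mm⁴.
Web: 16 × 130, A = 2 080 mm², y = 65 mm, Ī = 2 929 333 mm⁴.
Centroid: ȳ = ΣA·y / ΣA = 115.27 mm.
Transfer each piece to the horizontal centroidal axis using Ī + A·d² with d = y − 115.27:
  flange: d = 28.727 mm → contributes +3 241 746 mm⁴
  web: d = -50.273 mm → contributes +8 186 215 mm⁴
Total I = 11 427 961 mm⁴.

I_xx ≈ 1.14 × 10⁷ mm⁴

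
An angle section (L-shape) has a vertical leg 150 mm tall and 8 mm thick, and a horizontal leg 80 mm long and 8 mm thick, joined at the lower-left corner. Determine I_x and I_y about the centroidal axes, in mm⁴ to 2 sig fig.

I_x ≈ 4.2 × 10⁶ mm⁴, I_y ≈ 8.8 × 10⁵ mm⁴

Split into non-overlapping primitives; take the origin at the lower-left of the bounding box.
Vertical leg: 8 × 150, A = 1 200 mm², y = 75 mm, Ī = 2 250 000 mm⁴.
Horizontal leg (remainder): 72 × 8, A = 576 mm², y = 4 mm, Ī = 3 072 mm⁴.
Centroid: ȳ = ΣA·y / ΣA = 51.97 mm.
Transfer each piece to the centroidal x-axis using Ī + A·d² with d = y − 51.97:
  vertical leg: d = 23.03 mm → contributes +2 886 293 mm⁴
  horizontal leg (remainder): d = -47.97 mm → contributes +1 328 682 mm⁴
Total I = 4 214 975 mm⁴.
For the y-axis: x̄ = 16.97 mm.
Repeating about the centroidal y-axis gives I_y = 877 935 mm⁴.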